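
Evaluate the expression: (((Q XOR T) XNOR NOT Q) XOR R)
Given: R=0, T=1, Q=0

Substituting: (((0 XOR 1) XNOR NOT 0) XOR 0)
= 1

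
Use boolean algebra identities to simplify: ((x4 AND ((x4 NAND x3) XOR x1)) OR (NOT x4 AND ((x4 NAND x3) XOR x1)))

By distribution ((E AND v) OR (E AND NOT v) = E):
= ((x4 NAND x3) XOR x1)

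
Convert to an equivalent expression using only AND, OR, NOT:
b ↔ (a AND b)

(b AND (a AND b)) OR (NOT b AND NOT (a AND b))
(Biconditional = both true or both false)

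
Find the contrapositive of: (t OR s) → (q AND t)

Contrapositive: NOT (q AND t) → NOT (t OR s)
Note: A statement and its contrapositive are logically equivalent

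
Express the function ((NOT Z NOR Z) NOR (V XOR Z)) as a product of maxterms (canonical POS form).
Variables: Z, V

ΠM(1, 2) = (Z OR NOT V) AND (NOT Z OR V)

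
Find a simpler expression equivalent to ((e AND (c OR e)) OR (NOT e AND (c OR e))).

By distribution ((E AND v) OR (E AND NOT v) = E):
= (c OR e)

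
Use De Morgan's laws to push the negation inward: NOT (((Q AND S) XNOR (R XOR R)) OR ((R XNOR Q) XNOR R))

NOT ((Q AND S) XNOR (R XOR R)) AND NOT ((R XNOR Q) XNOR R)
De Morgan's: NOT(OR of terms) = AND of negations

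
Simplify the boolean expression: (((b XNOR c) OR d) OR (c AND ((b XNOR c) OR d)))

By absorption (E OR (E AND v) = E):
= ((b XNOR c) OR d)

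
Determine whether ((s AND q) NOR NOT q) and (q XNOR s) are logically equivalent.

No. Counterexample: with q=0, s=0, Expression 1 = 0 but Expression 2 = 1.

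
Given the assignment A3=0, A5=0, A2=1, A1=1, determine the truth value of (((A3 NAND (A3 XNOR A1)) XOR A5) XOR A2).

Substituting: (((0 NAND (0 XNOR 1)) XOR 0) XOR 1)
= 0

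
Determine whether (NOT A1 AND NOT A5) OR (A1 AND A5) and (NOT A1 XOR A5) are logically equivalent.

Yes, they are equivalent — the two output columns agree on all 4 assignments:
A1 | A5 | Expression 1 | Expression 2
-------------------------------------
0 | 0 | 1 | 1
0 | 1 | 0 | 0
1 | 0 | 0 | 0
1 | 1 | 1 | 1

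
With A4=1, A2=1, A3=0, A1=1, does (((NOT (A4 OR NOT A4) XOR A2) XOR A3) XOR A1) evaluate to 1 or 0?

Substituting: (((NOT (1 OR NOT 1) XOR 1) XOR 0) XOR 1)
= 0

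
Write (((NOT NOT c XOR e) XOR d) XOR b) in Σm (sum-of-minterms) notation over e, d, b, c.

Σm(1, 2, 4, 7, 8, 11, 13, 14) = (NOT e AND NOT d AND NOT b AND c) OR (NOT e AND NOT d AND b AND NOT c) OR (NOT e AND d AND NOT b AND NOT c) OR (NOT e AND d AND b AND c) OR (e AND NOT d AND NOT b AND NOT c) OR (e AND NOT d AND b AND c) OR (e AND d AND NOT b AND c) OR (e AND d AND b AND NOT c)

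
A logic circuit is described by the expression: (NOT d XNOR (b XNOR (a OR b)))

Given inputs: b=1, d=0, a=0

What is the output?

Substituting: (NOT 0 XNOR (1 XNOR (0 OR 1)))
= 1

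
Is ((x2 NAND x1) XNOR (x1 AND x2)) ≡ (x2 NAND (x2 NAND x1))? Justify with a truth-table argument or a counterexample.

No. Counterexample: with x2=0, x1=0, Expression 1 = 0 but Expression 2 = 1.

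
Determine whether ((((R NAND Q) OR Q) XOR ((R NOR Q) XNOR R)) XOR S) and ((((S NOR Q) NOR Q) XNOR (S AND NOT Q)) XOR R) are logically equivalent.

No. Counterexample: with Q=0, R=0, S=1, Expression 1 = 0 but Expression 2 = 1.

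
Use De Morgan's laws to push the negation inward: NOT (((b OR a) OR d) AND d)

NOT ((b OR a) OR d) OR NOT d
De Morgan's: NOT(AND of terms) = OR of negations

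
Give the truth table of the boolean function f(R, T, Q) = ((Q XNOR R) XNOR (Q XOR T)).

R | T | Q | Output
------------------
0 | 0 | 0 | 0
0 | 0 | 1 | 0
0 | 1 | 0 | 1
0 | 1 | 1 | 1
1 | 0 | 0 | 1
1 | 0 | 1 | 1
1 | 1 | 0 | 0
1 | 1 | 1 | 0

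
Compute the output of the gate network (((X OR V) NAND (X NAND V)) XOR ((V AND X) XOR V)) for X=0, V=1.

Substituting: (((0 OR 1) NAND (0 NAND 1)) XOR ((1 AND 0) XOR 1))
= 1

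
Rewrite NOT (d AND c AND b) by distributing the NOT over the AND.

NOT d OR NOT c OR NOT b
De Morgan's: NOT(AND of terms) = OR of negations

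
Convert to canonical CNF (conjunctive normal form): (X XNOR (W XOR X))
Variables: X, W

(X OR NOT W) AND (NOT X OR NOT W)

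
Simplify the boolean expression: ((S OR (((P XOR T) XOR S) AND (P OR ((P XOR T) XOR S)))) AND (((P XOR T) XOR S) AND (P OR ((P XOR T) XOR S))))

By absorption (E AND (E OR v) = E) then absorption (E AND (E OR v) = E):
= ((P XOR T) XOR S)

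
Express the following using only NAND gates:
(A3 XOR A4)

((A3 NAND (A3 NAND A4)) NAND (A4 NAND (A3 NAND A4)))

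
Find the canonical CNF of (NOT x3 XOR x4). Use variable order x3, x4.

(x3 OR NOT x4) AND (NOT x3 OR x4)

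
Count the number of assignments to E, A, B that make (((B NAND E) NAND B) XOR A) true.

Satisfying assignments: (0,0,0), (0,1,1), (1,0,0), (1,0,1)
Count: 4 out of 8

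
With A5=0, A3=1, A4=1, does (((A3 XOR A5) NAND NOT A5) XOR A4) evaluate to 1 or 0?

Substituting: (((1 XOR 0) NAND NOT 0) XOR 1)
= 1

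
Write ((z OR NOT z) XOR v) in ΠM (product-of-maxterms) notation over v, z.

ΠM(2, 3) = (NOT v OR z) AND (NOT v OR NOT z)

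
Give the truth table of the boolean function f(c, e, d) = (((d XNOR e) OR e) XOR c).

c | e | d | Output
------------------
0 | 0 | 0 | 1
0 | 0 | 1 | 0
0 | 1 | 0 | 1
0 | 1 | 1 | 1
1 | 0 | 0 | 0
1 | 0 | 1 | 1
1 | 1 | 0 | 0
1 | 1 | 1 | 0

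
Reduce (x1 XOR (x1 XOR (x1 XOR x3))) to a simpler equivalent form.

By XOR self-cancellation ((E XOR v) XOR v = E):
= (x1 XOR x3)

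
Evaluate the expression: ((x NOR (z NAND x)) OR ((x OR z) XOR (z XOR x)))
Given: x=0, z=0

Substituting: ((0 NOR (0 NAND 0)) OR ((0 OR 0) XOR (0 XOR 0)))
= 0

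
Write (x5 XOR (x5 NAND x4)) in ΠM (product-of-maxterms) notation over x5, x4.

ΠM(2) = (NOT x5 OR x4)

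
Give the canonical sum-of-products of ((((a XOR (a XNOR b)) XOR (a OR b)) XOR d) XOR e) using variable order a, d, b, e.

Σm(0, 2, 5, 7, 9, 10, 12, 15) = (NOT a AND NOT d AND NOT b AND NOT e) OR (NOT a AND NOT d AND b AND NOT e) OR (NOT a AND d AND NOT b AND e) OR (NOT a AND d AND b AND e) OR (a AND NOT d AND NOT b AND e) OR (a AND NOT d AND b AND NOT e) OR (a AND d AND NOT b AND NOT e) OR (a AND d AND b AND e)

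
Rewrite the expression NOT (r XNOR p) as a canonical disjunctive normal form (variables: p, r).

(NOT p AND r) OR (p AND NOT r)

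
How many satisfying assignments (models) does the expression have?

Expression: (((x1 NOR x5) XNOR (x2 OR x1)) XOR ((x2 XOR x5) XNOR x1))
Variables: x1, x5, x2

Satisfying assignments: (0,0,0), (0,0,1), (0,1,0), (0,1,1), (1,0,1), (1,1,0)
Count: 6 out of 8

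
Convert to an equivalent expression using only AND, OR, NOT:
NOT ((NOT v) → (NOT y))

(NOT v) AND y
(Negated implication: NOT(A → B) = A AND NOT B)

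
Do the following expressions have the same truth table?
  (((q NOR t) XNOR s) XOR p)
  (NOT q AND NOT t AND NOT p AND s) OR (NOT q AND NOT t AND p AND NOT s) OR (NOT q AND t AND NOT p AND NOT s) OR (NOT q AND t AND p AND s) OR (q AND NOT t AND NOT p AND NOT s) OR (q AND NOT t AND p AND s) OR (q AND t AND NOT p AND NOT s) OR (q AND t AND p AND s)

Yes, they are equivalent — the two output columns agree on all 16 assignments:
q | t | p | s | Expression 1 | Expression 2
-------------------------------------------
0 | 0 | 0 | 0 | 0 | 0
0 | 0 | 0 | 1 | 1 | 1
0 | 0 | 1 | 0 | 1 | 1
0 | 0 | 1 | 1 | 0 | 0
0 | 1 | 0 | 0 | 1 | 1
0 | 1 | 0 | 1 | 0 | 0
0 | 1 | 1 | 0 | 0 | 0
0 | 1 | 1 | 1 | 1 | 1
1 | 0 | 0 | 0 | 1 | 1
1 | 0 | 0 | 1 | 0 | 0
1 | 0 | 1 | 0 | 0 | 0
1 | 0 | 1 | 1 | 1 | 1
1 | 1 | 0 | 0 | 1 | 1
1 | 1 | 0 | 1 | 0 | 0
1 | 1 | 1 | 0 | 0 | 0
1 | 1 | 1 | 1 | 1 | 1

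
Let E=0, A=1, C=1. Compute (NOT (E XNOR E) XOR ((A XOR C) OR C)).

Substituting: (NOT (0 XNOR 0) XOR ((1 XOR 1) OR 1))
= 1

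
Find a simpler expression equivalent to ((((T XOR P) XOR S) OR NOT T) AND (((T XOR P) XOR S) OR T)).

By distribution ((E OR v) AND (E OR NOT v) = E):
= ((T XOR P) XOR S)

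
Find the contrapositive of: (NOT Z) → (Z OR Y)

Contrapositive: NOT (Z OR Y) → Z
Note: A statement and its contrapositive are logically equivalent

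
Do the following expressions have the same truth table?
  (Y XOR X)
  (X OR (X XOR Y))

No. Counterexample: with X=1, Y=1, Expression 1 = 0 but Expression 2 = 1.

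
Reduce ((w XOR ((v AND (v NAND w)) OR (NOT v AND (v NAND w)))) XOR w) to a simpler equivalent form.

By XOR self-cancellation ((E XOR v) XOR v = E) then distribution ((E AND v) OR (E AND NOT v) = E):
= (v NAND w)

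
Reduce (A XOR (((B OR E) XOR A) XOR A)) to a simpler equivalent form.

By XOR self-cancellation ((E XOR v) XOR v = E):
= ((B OR E) XOR A)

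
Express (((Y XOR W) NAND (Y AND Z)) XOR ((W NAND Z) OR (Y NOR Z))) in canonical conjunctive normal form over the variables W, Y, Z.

(W OR Y OR Z) AND (W OR Y OR NOT Z) AND (W OR NOT Y OR Z) AND (NOT W OR Y OR Z) AND (NOT W OR NOT Y OR Z)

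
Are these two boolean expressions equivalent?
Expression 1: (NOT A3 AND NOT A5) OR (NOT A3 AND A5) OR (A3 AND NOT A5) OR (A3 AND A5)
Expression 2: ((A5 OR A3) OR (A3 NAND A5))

Yes, they are equivalent — the two output columns agree on all 4 assignments:
A3 | A5 | Expression 1 | Expression 2
-------------------------------------
0 | 0 | 1 | 1
0 | 1 | 1 | 1
1 | 0 | 1 | 1
1 | 1 | 1 | 1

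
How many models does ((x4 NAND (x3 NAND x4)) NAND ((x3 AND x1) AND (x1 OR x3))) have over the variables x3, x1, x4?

Satisfying assignments: (0,0,0), (0,0,1), (0,1,0), (0,1,1), (1,0,0), (1,0,1)
Count: 6 out of 8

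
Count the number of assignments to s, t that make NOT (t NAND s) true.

Satisfying assignments: (1,1)
Count: 1 out of 4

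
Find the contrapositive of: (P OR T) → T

Contrapositive: NOT T → NOT (P OR T)
Note: A statement and its contrapositive are logically equivalent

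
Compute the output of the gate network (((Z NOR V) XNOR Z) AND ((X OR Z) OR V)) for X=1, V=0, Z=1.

Substituting: (((1 NOR 0) XNOR 1) AND ((1 OR 1) OR 0))
= 0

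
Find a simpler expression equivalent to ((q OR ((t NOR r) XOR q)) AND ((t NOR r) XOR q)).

By absorption (E AND (E OR v) = E):
= ((t NOR r) XOR q)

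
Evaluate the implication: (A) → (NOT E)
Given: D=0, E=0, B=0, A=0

Antecedent (A) = 0; consequent (NOT E) = 1.
0 → 1 = 1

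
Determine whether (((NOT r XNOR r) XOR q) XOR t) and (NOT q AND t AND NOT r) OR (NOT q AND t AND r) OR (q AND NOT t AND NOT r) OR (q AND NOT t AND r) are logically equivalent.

Yes, they are equivalent — the two output columns agree on all 8 assignments:
q | t | r | Expression 1 | Expression 2
---------------------------------------
0 | 0 | 0 | 0 | 0
0 | 0 | 1 | 0 | 0
0 | 1 | 0 | 1 | 1
0 | 1 | 1 | 1 | 1
1 | 0 | 0 | 1 | 1
1 | 0 | 1 | 1 | 1
1 | 1 | 0 | 0 | 0
1 | 1 | 1 | 0 | 0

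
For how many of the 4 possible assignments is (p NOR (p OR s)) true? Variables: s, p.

Satisfying assignments: (0,0)
Count: 1 out of 4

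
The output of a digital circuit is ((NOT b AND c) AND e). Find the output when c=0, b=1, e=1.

Substituting: ((NOT 1 AND 0) AND 1)
= 0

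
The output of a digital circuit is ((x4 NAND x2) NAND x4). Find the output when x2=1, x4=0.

Substituting: ((0 NAND 1) NAND 0)
= 1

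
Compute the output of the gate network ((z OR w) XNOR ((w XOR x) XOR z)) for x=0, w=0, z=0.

Substituting: ((0 OR 0) XNOR ((0 XOR 0) XOR 0))
= 1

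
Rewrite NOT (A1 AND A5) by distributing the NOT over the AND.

NOT A1 OR NOT A5
De Morgan's: NOT(AND of terms) = OR of negations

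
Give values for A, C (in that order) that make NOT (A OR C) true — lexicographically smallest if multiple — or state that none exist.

A=0, C=0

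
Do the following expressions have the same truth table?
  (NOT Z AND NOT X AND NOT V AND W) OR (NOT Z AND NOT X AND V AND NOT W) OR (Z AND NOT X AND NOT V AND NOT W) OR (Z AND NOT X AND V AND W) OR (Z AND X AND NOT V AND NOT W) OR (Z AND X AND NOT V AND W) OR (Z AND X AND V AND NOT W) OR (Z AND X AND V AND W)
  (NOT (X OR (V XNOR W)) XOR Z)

Yes, they are equivalent — the two output columns agree on all 16 assignments:
Z | X | V | W | Expression 1 | Expression 2
-------------------------------------------
0 | 0 | 0 | 0 | 0 | 0
0 | 0 | 0 | 1 | 1 | 1
0 | 0 | 1 | 0 | 1 | 1
0 | 0 | 1 | 1 | 0 | 0
0 | 1 | 0 | 0 | 0 | 0
0 | 1 | 0 | 1 | 0 | 0
0 | 1 | 1 | 0 | 0 | 0
0 | 1 | 1 | 1 | 0 | 0
1 | 0 | 0 | 0 | 1 | 1
1 | 0 | 0 | 1 | 0 | 0
1 | 0 | 1 | 0 | 0 | 0
1 | 0 | 1 | 1 | 1 | 1
1 | 1 | 0 | 0 | 1 | 1
1 | 1 | 0 | 1 | 1 | 1
1 | 1 | 1 | 0 | 1 | 1
1 | 1 | 1 | 1 | 1 | 1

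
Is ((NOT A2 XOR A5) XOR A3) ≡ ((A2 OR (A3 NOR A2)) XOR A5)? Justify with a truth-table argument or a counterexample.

No. Counterexample: with A5=0, A2=1, A3=0, Expression 1 = 0 but Expression 2 = 1.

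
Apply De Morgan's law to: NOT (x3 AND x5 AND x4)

NOT x3 OR NOT x5 OR NOT x4
De Morgan's: NOT(AND of terms) = OR of negations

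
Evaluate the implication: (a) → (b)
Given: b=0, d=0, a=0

Antecedent (a) = 0; consequent (b) = 0.
0 → 0 = 1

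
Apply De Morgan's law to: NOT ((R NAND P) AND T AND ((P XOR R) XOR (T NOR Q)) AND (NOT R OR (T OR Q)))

NOT (R NAND P) OR NOT T OR NOT ((P XOR R) XOR (T NOR Q)) OR NOT (NOT R OR (T OR Q))
De Morgan's: NOT(AND of terms) = OR of negations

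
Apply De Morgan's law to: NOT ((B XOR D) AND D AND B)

NOT (B XOR D) OR NOT D OR NOT B
De Morgan's: NOT(AND of terms) = OR of negations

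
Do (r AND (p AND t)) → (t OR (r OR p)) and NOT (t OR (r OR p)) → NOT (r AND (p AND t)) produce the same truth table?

Yes, Contrapositive is always equivalent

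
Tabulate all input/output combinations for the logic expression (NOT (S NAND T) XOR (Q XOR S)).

S | T | Q | Output
------------------
0 | 0 | 0 | 0
0 | 0 | 1 | 1
0 | 1 | 0 | 0
0 | 1 | 1 | 1
1 | 0 | 0 | 1
1 | 0 | 1 | 0
1 | 1 | 0 | 0
1 | 1 | 1 | 1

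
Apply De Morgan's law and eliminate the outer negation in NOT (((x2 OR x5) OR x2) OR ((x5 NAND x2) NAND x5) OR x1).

NOT ((x2 OR x5) OR x2) AND NOT ((x5 NAND x2) NAND x5) AND NOT x1
De Morgan's: NOT(OR of terms) = AND of negations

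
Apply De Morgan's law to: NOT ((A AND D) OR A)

NOT (A AND D) AND NOT A
De Morgan's: NOT(OR of terms) = AND of negations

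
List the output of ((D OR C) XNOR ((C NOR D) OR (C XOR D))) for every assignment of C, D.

C | D | Output
--------------
0 | 0 | 0
0 | 1 | 1
1 | 0 | 1
1 | 1 | 0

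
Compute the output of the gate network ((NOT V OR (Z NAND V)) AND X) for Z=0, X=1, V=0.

Substituting: ((NOT 0 OR (0 NAND 0)) AND 1)
= 1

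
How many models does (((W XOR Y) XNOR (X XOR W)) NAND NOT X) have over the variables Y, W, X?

Satisfying assignments: (0,0,1), (0,1,1), (1,0,0), (1,0,1), (1,1,0), (1,1,1)
Count: 6 out of 8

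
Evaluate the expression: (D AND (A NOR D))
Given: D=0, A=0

Substituting: (0 AND (0 NOR 0))
= 0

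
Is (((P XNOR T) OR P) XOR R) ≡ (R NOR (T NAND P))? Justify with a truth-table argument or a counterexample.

No. Counterexample: with R=0, P=0, T=0, Expression 1 = 1 but Expression 2 = 0.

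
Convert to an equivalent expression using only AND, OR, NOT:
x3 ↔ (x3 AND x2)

(x3 AND (x3 AND x2)) OR (NOT x3 AND NOT (x3 AND x2))
(Biconditional = both true or both false)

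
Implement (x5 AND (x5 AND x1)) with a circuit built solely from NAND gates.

((x5 NAND ((x5 NAND x1) NAND (x5 NAND x1))) NAND (x5 NAND ((x5 NAND x1) NAND (x5 NAND x1))))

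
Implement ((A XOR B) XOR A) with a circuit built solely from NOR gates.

((((((((A NOR B) NOR (A NOR B)) NOR ((A NOR B) NOR (A NOR B))) NOR ((((A NOR A) NOR (B NOR B)) NOR ((A NOR A) NOR (B NOR B))) NOR (((A NOR A) NOR (B NOR B)) NOR ((A NOR A) NOR (B NOR B))))) NOR A) NOR (((((A NOR B) NOR (A NOR B)) NOR ((A NOR B) NOR (A NOR B))) NOR ((((A NOR A) NOR (B NOR B)) NOR ((A NOR A) NOR (B NOR B))) NOR (((A NOR A) NOR (B NOR B)) NOR ((A NOR A) NOR (B NOR B))))) NOR A)) NOR ((((((A NOR B) NOR (A NOR B)) NOR ((A NOR B) NOR (A NOR B))) NOR ((((A NOR A) NOR (B NOR B)) NOR ((A NOR A) NOR (B NOR B))) NOR (((A NOR A) NOR (B NOR B)) NOR ((A NOR A) NOR (B NOR B))))) NOR A) NOR (((((A NOR B) NOR (A NOR B)) NOR ((A NOR B) NOR (A NOR B))) NOR ((((A NOR A) NOR (B NOR B)) NOR ((A NOR A) NOR (B NOR B))) NOR (((A NOR A) NOR (B NOR B)) NOR ((A NOR A) NOR (B NOR B))))) NOR A))) NOR ((((((((A NOR B) NOR (A NOR B)) NOR ((A NOR B) NOR (A NOR B))) NOR ((((A NOR A) NOR (B NOR B)) NOR ((A NOR A) NOR (B NOR B))) NOR (((A NOR A) NOR (B NOR B)) NOR ((A NOR A) NOR (B NOR B))))) NOR ((((A NOR B) NOR (A NOR B)) NOR ((A NOR B) NOR (A NOR B))) NOR ((((A NOR A) NOR (B NOR B)) NOR ((A NOR A) NOR (B NOR B))) NOR (((A NOR A) NOR (B NOR B)) NOR ((A NOR A) NOR (B NOR B)))))) NOR (A NOR A)) NOR ((((((A NOR B) NOR (A NOR B)) NOR ((A NOR B) NOR (A NOR B))) NOR ((((A NOR A) NOR (B NOR B)) NOR ((A NOR A) NOR (B NOR B))) NOR (((A NOR A) NOR (B NOR B)) NOR ((A NOR A) NOR (B NOR B))))) NOR ((((A NOR B) NOR (A NOR B)) NOR ((A NOR B) NOR (A NOR B))) NOR ((((A NOR A) NOR (B NOR B)) NOR ((A NOR A) NOR (B NOR B))) NOR (((A NOR A) NOR (B NOR B)) NOR ((A NOR A) NOR (B NOR B)))))) NOR (A NOR A))) NOR (((((((A NOR B) NOR (A NOR B)) NOR ((A NOR B) NOR (A NOR B))) NOR ((((A NOR A) NOR (B NOR B)) NOR ((A NOR A) NOR (B NOR B))) NOR (((A NOR A) NOR (B NOR B)) NOR ((A NOR A) NOR (B NOR B))))) NOR ((((A NOR B) NOR (A NOR B)) NOR ((A NOR B) NOR (A NOR B))) NOR ((((A NOR A) NOR (B NOR B)) NOR ((A NOR A) NOR (B NOR B))) NOR (((A NOR A) NOR (B NOR B)) NOR ((A NOR A) NOR (B NOR B)))))) NOR (A NOR A)) NOR ((((((A NOR B) NOR (A NOR B)) NOR ((A NOR B) NOR (A NOR B))) NOR ((((A NOR A) NOR (B NOR B)) NOR ((A NOR A) NOR (B NOR B))) NOR (((A NOR A) NOR (B NOR B)) NOR ((A NOR A) NOR (B NOR B))))) NOR ((((A NOR B) NOR (A NOR B)) NOR ((A NOR B) NOR (A NOR B))) NOR ((((A NOR A) NOR (B NOR B)) NOR ((A NOR A) NOR (B NOR B))) NOR (((A NOR A) NOR (B NOR B)) NOR ((A NOR A) NOR (B NOR B)))))) NOR (A NOR A)))))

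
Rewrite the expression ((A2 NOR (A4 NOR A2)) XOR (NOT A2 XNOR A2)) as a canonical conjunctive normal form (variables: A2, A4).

(A2 OR A4) AND (NOT A2 OR A4) AND (NOT A2 OR NOT A4)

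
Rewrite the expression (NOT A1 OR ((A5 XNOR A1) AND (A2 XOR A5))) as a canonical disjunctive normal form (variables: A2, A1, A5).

(NOT A2 AND NOT A1 AND NOT A5) OR (NOT A2 AND NOT A1 AND A5) OR (NOT A2 AND A1 AND A5) OR (A2 AND NOT A1 AND NOT A5) OR (A2 AND NOT A1 AND A5)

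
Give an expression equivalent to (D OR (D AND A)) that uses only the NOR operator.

((D NOR ((D NOR D) NOR (A NOR A))) NOR (D NOR ((D NOR D) NOR (A NOR A))))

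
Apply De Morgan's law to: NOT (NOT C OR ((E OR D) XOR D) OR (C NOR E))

C AND NOT ((E OR D) XOR D) AND NOT (C NOR E)
De Morgan's: NOT(OR of terms) = AND of negations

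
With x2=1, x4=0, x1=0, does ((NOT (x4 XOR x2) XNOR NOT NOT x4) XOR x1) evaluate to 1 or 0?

Substituting: ((NOT (0 XOR 1) XNOR NOT NOT 0) XOR 0)
= 1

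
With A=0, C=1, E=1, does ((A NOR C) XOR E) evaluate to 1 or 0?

Substituting: ((0 NOR 1) XOR 1)
= 1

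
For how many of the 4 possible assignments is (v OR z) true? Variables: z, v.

Satisfying assignments: (0,1), (1,0), (1,1)
Count: 3 out of 4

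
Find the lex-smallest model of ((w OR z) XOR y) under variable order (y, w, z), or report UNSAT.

y=0, w=0, z=1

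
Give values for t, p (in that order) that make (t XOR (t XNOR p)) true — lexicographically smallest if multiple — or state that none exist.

t=0, p=0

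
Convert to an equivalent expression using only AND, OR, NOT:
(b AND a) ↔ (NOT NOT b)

((b AND a) AND (NOT NOT b)) OR (NOT (b AND a) AND NOT b)
(Biconditional = both true or both false)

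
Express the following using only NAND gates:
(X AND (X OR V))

((X NAND ((X NAND X) NAND (V NAND V))) NAND (X NAND ((X NAND X) NAND (V NAND V))))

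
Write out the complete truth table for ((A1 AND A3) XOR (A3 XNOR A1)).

A1 | A3 | Output
----------------
0 | 0 | 1
0 | 1 | 0
1 | 0 | 0
1 | 1 | 0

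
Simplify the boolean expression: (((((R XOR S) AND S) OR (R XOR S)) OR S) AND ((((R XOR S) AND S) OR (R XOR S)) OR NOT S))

By distribution ((E OR v) AND (E OR NOT v) = E) then absorption (E OR (E AND v) = E):
= (R XOR S)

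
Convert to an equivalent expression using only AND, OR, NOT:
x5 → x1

NOT x5 OR x1
(Implication elimination: A → B = NOT A OR B)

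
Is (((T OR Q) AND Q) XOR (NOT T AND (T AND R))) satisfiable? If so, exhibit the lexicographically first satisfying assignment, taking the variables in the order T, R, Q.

T=0, R=0, Q=1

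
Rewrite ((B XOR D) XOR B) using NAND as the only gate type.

((((B NAND (B NAND D)) NAND (D NAND (B NAND D))) NAND (((B NAND (B NAND D)) NAND (D NAND (B NAND D))) NAND B)) NAND (B NAND (((B NAND (B NAND D)) NAND (D NAND (B NAND D))) NAND B)))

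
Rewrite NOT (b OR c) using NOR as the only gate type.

(((b NOR c) NOR (b NOR c)) NOR ((b NOR c) NOR (b NOR c)))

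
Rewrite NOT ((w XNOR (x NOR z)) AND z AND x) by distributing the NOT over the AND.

NOT (w XNOR (x NOR z)) OR NOT z OR NOT x
De Morgan's: NOT(AND of terms) = OR of negations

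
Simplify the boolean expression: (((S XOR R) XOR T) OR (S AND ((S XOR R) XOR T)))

By absorption (E OR (E AND v) = E):
= ((S XOR R) XOR T)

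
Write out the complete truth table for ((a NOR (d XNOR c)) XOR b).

b | d | c | a | Output
----------------------
0 | 0 | 0 | 0 | 0
0 | 0 | 0 | 1 | 0
0 | 0 | 1 | 0 | 1
0 | 0 | 1 | 1 | 0
0 | 1 | 0 | 0 | 1
0 | 1 | 0 | 1 | 0
0 | 1 | 1 | 0 | 0
0 | 1 | 1 | 1 | 0
1 | 0 | 0 | 0 | 1
1 | 0 | 0 | 1 | 1
1 | 0 | 1 | 0 | 0
1 | 0 | 1 | 1 | 1
1 | 1 | 0 | 0 | 0
1 | 1 | 0 | 1 | 1
1 | 1 | 1 | 0 | 1
1 | 1 | 1 | 1 | 1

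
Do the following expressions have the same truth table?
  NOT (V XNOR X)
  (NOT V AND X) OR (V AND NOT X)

Yes, they are equivalent — the two output columns agree on all 4 assignments:
V | X | Expression 1 | Expression 2
-----------------------------------
0 | 0 | 0 | 0
0 | 1 | 1 | 1
1 | 0 | 1 | 1
1 | 1 | 0 | 0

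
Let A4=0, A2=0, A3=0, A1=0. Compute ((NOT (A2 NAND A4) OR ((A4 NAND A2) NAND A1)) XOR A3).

Substituting: ((NOT (0 NAND 0) OR ((0 NAND 0) NAND 0)) XOR 0)
= 1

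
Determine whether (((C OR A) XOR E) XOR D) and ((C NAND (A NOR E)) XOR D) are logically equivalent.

No. Counterexample: with A=0, E=0, C=0, D=0, Expression 1 = 0 but Expression 2 = 1.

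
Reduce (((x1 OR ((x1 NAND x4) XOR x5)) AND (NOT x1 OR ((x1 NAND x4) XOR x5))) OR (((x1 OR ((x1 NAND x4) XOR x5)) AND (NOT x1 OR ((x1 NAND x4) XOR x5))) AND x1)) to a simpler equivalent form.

By absorption (E OR (E AND v) = E) then distribution ((E OR v) AND (E OR NOT v) = E):
= ((x1 NAND x4) XOR x5)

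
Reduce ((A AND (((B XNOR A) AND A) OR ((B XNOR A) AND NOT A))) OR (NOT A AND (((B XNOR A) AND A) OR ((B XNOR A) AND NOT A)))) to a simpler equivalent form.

By distribution ((E AND v) OR (E AND NOT v) = E) then distribution ((E AND v) OR (E AND NOT v) = E):
= (B XNOR A)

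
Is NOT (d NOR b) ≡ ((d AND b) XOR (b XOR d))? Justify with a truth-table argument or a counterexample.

Yes, they are equivalent — the two output columns agree on all 4 assignments:
d | b | Expression 1 | Expression 2
-----------------------------------
0 | 0 | 0 | 0
0 | 1 | 1 | 1
1 | 0 | 1 | 1
1 | 1 | 1 | 1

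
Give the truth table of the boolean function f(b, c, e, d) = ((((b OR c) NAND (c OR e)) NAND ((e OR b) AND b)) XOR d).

b | c | e | d | Output
----------------------
0 | 0 | 0 | 0 | 1
0 | 0 | 0 | 1 | 0
0 | 0 | 1 | 0 | 1
0 | 0 | 1 | 1 | 0
0 | 1 | 0 | 0 | 1
0 | 1 | 0 | 1 | 0
0 | 1 | 1 | 0 | 1
0 | 1 | 1 | 1 | 0
1 | 0 | 0 | 0 | 0
1 | 0 | 0 | 1 | 1
1 | 0 | 1 | 0 | 1
1 | 0 | 1 | 1 | 0
1 | 1 | 0 | 0 | 1
1 | 1 | 0 | 1 | 0
1 | 1 | 1 | 0 | 1
1 | 1 | 1 | 1 | 0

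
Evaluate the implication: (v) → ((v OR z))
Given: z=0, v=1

Antecedent (v) = 1; consequent ((v OR z)) = 1.
1 → 1 = 1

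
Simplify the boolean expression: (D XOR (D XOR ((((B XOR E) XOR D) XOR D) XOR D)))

By XOR self-cancellation ((E XOR v) XOR v = E) then XOR self-cancellation ((E XOR v) XOR v = E):
= ((B XOR E) XOR D)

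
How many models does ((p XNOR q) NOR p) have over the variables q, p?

Satisfying assignments: (1,0)
Count: 1 out of 4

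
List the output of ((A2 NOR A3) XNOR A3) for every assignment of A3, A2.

A3 | A2 | Output
----------------
0 | 0 | 0
0 | 1 | 1
1 | 0 | 0
1 | 1 | 0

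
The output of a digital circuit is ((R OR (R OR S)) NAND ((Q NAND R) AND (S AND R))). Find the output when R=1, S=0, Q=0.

Substituting: ((1 OR (1 OR 0)) NAND ((0 NAND 1) AND (0 AND 1)))
= 1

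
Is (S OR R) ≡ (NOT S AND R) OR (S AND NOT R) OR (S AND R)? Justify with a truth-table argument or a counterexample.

Yes, they are equivalent — the two output columns agree on all 4 assignments:
S | R | Expression 1 | Expression 2
-----------------------------------
0 | 0 | 0 | 0
0 | 1 | 1 | 1
1 | 0 | 1 | 1
1 | 1 | 1 | 1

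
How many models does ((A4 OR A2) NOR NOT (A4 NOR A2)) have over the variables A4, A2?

Satisfying assignments: (0,0)
Count: 1 out of 4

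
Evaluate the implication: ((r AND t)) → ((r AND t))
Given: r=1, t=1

Antecedent ((r AND t)) = 1; consequent ((r AND t)) = 1.
1 → 1 = 1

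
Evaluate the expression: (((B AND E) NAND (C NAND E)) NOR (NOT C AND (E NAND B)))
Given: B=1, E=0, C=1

Substituting: (((1 AND 0) NAND (1 NAND 0)) NOR (NOT 1 AND (0 NAND 1)))
= 0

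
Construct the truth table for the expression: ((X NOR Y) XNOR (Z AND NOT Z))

Y | Z | X | Output
------------------
0 | 0 | 0 | 0
0 | 0 | 1 | 1
0 | 1 | 0 | 0
0 | 1 | 1 | 1
1 | 0 | 0 | 1
1 | 0 | 1 | 1
1 | 1 | 0 | 1
1 | 1 | 1 | 1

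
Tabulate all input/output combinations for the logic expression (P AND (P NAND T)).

T | P | Output
--------------
0 | 0 | 0
0 | 1 | 1
1 | 0 | 0
1 | 1 | 0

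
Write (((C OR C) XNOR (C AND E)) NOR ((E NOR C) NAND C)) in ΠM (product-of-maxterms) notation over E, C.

ΠM(0, 1, 2, 3) = (E OR C) AND (E OR NOT C) AND (NOT E OR C) AND (NOT E OR NOT C)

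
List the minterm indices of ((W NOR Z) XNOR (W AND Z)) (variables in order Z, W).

Σm(1, 2) = (NOT Z AND W) OR (Z AND NOT W)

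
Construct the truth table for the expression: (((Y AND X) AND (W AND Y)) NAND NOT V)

X | Y | W | V | Output
----------------------
0 | 0 | 0 | 0 | 1
0 | 0 | 0 | 1 | 1
0 | 0 | 1 | 0 | 1
0 | 0 | 1 | 1 | 1
0 | 1 | 0 | 0 | 1
0 | 1 | 0 | 1 | 1
0 | 1 | 1 | 0 | 1
0 | 1 | 1 | 1 | 1
1 | 0 | 0 | 0 | 1
1 | 0 | 0 | 1 | 1
1 | 0 | 1 | 0 | 1
1 | 0 | 1 | 1 | 1
1 | 1 | 0 | 0 | 1
1 | 1 | 0 | 1 | 1
1 | 1 | 1 | 0 | 0
1 | 1 | 1 | 1 | 1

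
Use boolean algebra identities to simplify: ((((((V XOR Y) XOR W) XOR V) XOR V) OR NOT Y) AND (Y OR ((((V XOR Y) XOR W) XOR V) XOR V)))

By distribution ((E OR v) AND (E OR NOT v) = E) then XOR self-cancellation ((E XOR v) XOR v = E):
= ((V XOR Y) XOR W)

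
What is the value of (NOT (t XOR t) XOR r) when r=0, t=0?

Substituting: (NOT (0 XOR 0) XOR 0)
= 1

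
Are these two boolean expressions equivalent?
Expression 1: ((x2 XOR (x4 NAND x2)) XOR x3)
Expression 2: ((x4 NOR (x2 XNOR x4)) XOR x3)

No. Counterexample: with x4=0, x3=0, x2=0, Expression 1 = 1 but Expression 2 = 0.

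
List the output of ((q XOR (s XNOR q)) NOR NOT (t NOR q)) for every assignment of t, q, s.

t | q | s | Output
------------------
0 | 0 | 0 | 0
0 | 0 | 1 | 1
0 | 1 | 0 | 0
0 | 1 | 1 | 0
1 | 0 | 0 | 0
1 | 0 | 1 | 0
1 | 1 | 0 | 0
1 | 1 | 1 | 0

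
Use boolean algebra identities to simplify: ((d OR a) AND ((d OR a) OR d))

By absorption (E AND (E OR v) = E):
= (d OR a)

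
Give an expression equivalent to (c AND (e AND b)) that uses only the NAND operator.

((c NAND ((e NAND b) NAND (e NAND b))) NAND (c NAND ((e NAND b) NAND (e NAND b))))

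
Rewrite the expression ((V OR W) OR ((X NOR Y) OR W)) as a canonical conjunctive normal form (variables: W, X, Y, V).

(W OR X OR NOT Y OR V) AND (W OR NOT X OR Y OR V) AND (W OR NOT X OR NOT Y OR V)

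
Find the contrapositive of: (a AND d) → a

Contrapositive: NOT a → NOT (a AND d)
Note: A statement and its contrapositive are logically equivalent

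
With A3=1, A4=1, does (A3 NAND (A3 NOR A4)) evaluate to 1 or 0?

Substituting: (1 NAND (1 NOR 1))
= 1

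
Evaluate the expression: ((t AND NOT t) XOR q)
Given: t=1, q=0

Substituting: ((1 AND NOT 1) XOR 0)
= 0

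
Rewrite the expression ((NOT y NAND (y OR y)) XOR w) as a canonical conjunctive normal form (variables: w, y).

(NOT w OR y) AND (NOT w OR NOT y)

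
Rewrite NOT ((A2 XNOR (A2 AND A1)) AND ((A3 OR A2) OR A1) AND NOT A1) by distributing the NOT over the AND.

NOT (A2 XNOR (A2 AND A1)) OR NOT ((A3 OR A2) OR A1) OR A1
De Morgan's: NOT(AND of terms) = OR of negations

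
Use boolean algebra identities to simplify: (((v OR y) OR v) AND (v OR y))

By absorption (E AND (E OR v) = E):
= (v OR y)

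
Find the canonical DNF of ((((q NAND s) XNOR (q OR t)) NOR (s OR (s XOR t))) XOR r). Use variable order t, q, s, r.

(NOT t AND NOT q AND NOT s AND NOT r) OR (NOT t AND NOT q AND s AND r) OR (NOT t AND q AND NOT s AND r) OR (NOT t AND q AND s AND r) OR (t AND NOT q AND NOT s AND r) OR (t AND NOT q AND s AND r) OR (t AND q AND NOT s AND r) OR (t AND q AND s AND r)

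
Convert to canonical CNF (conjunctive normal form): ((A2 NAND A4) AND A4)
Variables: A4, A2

(A4 OR A2) AND (A4 OR NOT A2) AND (NOT A4 OR NOT A2)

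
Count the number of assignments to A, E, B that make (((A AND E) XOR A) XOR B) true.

Satisfying assignments: (0,0,1), (0,1,1), (1,0,0), (1,1,1)
Count: 4 out of 8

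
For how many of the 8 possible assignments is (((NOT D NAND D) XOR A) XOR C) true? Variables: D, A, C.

Satisfying assignments: (0,0,0), (0,1,1), (1,0,0), (1,1,1)
Count: 4 out of 8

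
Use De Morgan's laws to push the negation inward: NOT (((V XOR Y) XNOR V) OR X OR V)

NOT ((V XOR Y) XNOR V) AND NOT X AND NOT V
De Morgan's: NOT(OR of terms) = AND of negations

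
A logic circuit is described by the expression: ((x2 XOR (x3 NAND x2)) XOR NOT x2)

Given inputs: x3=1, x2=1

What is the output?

Substituting: ((1 XOR (1 NAND 1)) XOR NOT 1)
= 1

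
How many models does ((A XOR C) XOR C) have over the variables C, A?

Satisfying assignments: (0,1), (1,1)
Count: 2 out of 4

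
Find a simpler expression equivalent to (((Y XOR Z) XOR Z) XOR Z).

By XOR self-cancellation ((E XOR v) XOR v = E):
= (Y XOR Z)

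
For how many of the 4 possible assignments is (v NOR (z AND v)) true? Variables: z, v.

Satisfying assignments: (0,0), (1,0)
Count: 2 out of 4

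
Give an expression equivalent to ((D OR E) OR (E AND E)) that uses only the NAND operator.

((((D NAND D) NAND (E NAND E)) NAND ((D NAND D) NAND (E NAND E))) NAND (((E NAND E) NAND (E NAND E)) NAND ((E NAND E) NAND (E NAND E))))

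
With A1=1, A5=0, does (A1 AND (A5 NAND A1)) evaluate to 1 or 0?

Substituting: (1 AND (0 NAND 1))
= 1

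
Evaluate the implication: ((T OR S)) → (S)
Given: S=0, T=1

Antecedent ((T OR S)) = 1; consequent (S) = 0.
1 → 0 = 0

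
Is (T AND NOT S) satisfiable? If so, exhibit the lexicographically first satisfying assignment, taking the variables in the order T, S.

T=1, S=0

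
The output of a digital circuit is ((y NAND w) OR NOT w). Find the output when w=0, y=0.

Substituting: ((0 NAND 0) OR NOT 0)
= 1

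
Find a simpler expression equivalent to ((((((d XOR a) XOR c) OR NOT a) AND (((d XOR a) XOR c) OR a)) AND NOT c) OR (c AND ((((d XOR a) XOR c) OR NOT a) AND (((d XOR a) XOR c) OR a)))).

By distribution ((E AND v) OR (E AND NOT v) = E) then distribution ((E OR v) AND (E OR NOT v) = E):
= ((d XOR a) XOR c)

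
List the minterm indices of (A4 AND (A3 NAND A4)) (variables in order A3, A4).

Σm(1) = (NOT A3 AND A4)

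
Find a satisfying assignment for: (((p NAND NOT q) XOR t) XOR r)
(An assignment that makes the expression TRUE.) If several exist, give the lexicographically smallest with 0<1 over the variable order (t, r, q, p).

t=0, r=0, q=0, p=0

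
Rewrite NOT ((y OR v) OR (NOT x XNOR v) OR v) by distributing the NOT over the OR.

NOT (y OR v) AND NOT (NOT x XNOR v) AND NOT v
De Morgan's: NOT(OR of terms) = AND of negations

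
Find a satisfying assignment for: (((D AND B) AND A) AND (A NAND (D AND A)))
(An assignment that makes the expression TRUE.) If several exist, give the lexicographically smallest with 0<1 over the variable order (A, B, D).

UNSATISFIABLE - no assignment makes this expression true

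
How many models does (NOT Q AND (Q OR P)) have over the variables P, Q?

Satisfying assignments: (1,0)
Count: 1 out of 4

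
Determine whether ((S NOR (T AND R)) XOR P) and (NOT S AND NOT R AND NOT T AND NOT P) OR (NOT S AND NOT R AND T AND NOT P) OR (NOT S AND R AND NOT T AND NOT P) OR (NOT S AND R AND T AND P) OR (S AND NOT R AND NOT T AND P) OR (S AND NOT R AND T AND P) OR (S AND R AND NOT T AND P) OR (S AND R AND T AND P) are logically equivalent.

Yes, they are equivalent — the two output columns agree on all 16 assignments:
S | R | T | P | Expression 1 | Expression 2
-------------------------------------------
0 | 0 | 0 | 0 | 1 | 1
0 | 0 | 0 | 1 | 0 | 0
0 | 0 | 1 | 0 | 1 | 1
0 | 0 | 1 | 1 | 0 | 0
0 | 1 | 0 | 0 | 1 | 1
0 | 1 | 0 | 1 | 0 | 0
0 | 1 | 1 | 0 | 0 | 0
0 | 1 | 1 | 1 | 1 | 1
1 | 0 | 0 | 0 | 0 | 0
1 | 0 | 0 | 1 | 1 | 1
1 | 0 | 1 | 0 | 0 | 0
1 | 0 | 1 | 1 | 1 | 1
1 | 1 | 0 | 0 | 0 | 0
1 | 1 | 0 | 1 | 1 | 1
1 | 1 | 1 | 0 | 0 | 0
1 | 1 | 1 | 1 | 1 | 1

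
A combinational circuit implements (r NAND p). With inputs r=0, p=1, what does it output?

Substituting: (0 NAND 1)
= 1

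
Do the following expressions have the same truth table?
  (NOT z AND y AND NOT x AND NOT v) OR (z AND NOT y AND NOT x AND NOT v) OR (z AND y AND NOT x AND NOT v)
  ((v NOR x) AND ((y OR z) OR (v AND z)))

Yes, they are equivalent — the two output columns agree on all 16 assignments:
z | y | x | v | Expression 1 | Expression 2
-------------------------------------------
0 | 0 | 0 | 0 | 0 | 0
0 | 0 | 0 | 1 | 0 | 0
0 | 0 | 1 | 0 | 0 | 0
0 | 0 | 1 | 1 | 0 | 0
0 | 1 | 0 | 0 | 1 | 1
0 | 1 | 0 | 1 | 0 | 0
0 | 1 | 1 | 0 | 0 | 0
0 | 1 | 1 | 1 | 0 | 0
1 | 0 | 0 | 0 | 1 | 1
1 | 0 | 0 | 1 | 0 | 0
1 | 0 | 1 | 0 | 0 | 0
1 | 0 | 1 | 1 | 0 | 0
1 | 1 | 0 | 0 | 1 | 1
1 | 1 | 0 | 1 | 0 | 0
1 | 1 | 1 | 0 | 0 | 0
1 | 1 | 1 | 1 | 0 | 0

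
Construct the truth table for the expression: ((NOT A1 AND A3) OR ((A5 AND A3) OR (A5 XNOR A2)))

A5 | A1 | A3 | A2 | Output
--------------------------
0 | 0 | 0 | 0 | 1
0 | 0 | 0 | 1 | 0
0 | 0 | 1 | 0 | 1
0 | 0 | 1 | 1 | 1
0 | 1 | 0 | 0 | 1
0 | 1 | 0 | 1 | 0
0 | 1 | 1 | 0 | 1
0 | 1 | 1 | 1 | 0
1 | 0 | 0 | 0 | 0
1 | 0 | 0 | 1 | 1
1 | 0 | 1 | 0 | 1
1 | 0 | 1 | 1 | 1
1 | 1 | 0 | 0 | 0
1 | 1 | 0 | 1 | 1
1 | 1 | 1 | 0 | 1
1 | 1 | 1 | 1 | 1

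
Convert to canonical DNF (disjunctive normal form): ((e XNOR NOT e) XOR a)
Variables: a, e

(a AND NOT e) OR (a AND e)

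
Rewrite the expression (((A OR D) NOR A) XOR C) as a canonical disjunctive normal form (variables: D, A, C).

(NOT D AND NOT A AND NOT C) OR (NOT D AND A AND C) OR (D AND NOT A AND C) OR (D AND A AND C)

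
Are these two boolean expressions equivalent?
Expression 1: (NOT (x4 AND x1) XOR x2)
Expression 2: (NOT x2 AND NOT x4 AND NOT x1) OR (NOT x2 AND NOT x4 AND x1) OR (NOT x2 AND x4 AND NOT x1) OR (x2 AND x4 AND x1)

Yes, they are equivalent — the two output columns agree on all 8 assignments:
x2 | x4 | x1 | Expression 1 | Expression 2
------------------------------------------
0 | 0 | 0 | 1 | 1
0 | 0 | 1 | 1 | 1
0 | 1 | 0 | 1 | 1
0 | 1 | 1 | 0 | 0
1 | 0 | 0 | 0 | 0
1 | 0 | 1 | 0 | 0
1 | 1 | 0 | 0 | 0
1 | 1 | 1 | 1 | 1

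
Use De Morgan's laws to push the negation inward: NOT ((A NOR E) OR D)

NOT (A NOR E) AND NOT D
De Morgan's: NOT(OR of terms) = AND of negations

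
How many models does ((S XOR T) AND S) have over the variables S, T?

Satisfying assignments: (1,0)
Count: 1 out of 4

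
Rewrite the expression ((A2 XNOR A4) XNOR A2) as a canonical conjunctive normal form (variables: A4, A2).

(A4 OR A2) AND (A4 OR NOT A2)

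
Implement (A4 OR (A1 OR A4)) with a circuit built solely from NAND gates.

((A4 NAND A4) NAND (((A1 NAND A1) NAND (A4 NAND A4)) NAND ((A1 NAND A1) NAND (A4 NAND A4))))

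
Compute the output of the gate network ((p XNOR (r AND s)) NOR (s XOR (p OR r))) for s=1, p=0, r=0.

Substituting: ((0 XNOR (0 AND 1)) NOR (1 XOR (0 OR 0)))
= 0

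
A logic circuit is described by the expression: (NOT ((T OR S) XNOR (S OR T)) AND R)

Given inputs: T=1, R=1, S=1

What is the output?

Substituting: (NOT ((1 OR 1) XNOR (1 OR 1)) AND 1)
= 0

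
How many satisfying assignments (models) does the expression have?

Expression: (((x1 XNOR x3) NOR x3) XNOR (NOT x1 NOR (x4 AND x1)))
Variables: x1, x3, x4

Satisfying assignments: (0,0,0), (0,0,1), (0,1,0), (0,1,1), (1,0,0), (1,1,1)
Count: 6 out of 8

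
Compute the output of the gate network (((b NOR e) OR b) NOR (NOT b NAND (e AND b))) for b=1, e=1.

Substituting: (((1 NOR 1) OR 1) NOR (NOT 1 NAND (1 AND 1)))
= 0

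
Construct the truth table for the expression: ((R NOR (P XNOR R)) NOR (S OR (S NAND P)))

S | R | P | Output
------------------
0 | 0 | 0 | 0
0 | 0 | 1 | 0
0 | 1 | 0 | 0
0 | 1 | 1 | 0
1 | 0 | 0 | 0
1 | 0 | 1 | 0
1 | 1 | 0 | 0
1 | 1 | 1 | 0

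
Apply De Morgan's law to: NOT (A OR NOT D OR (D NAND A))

NOT A AND D AND NOT (D NAND A)
De Morgan's: NOT(OR of terms) = AND of negations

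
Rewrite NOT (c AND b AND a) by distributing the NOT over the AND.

NOT c OR NOT b OR NOT a
De Morgan's: NOT(AND of terms) = OR of negations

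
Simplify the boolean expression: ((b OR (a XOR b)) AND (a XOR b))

By absorption (E AND (E OR v) = E):
= (a XOR b)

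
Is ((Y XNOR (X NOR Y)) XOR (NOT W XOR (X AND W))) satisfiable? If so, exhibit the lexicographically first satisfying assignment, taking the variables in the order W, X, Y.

W=0, X=0, Y=0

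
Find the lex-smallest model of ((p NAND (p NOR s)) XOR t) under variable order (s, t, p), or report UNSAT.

s=0, t=0, p=0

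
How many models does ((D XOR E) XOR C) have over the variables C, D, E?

Satisfying assignments: (0,0,1), (0,1,0), (1,0,0), (1,1,1)
Count: 4 out of 8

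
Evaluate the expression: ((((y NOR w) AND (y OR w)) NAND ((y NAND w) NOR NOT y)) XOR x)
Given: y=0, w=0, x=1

Substituting: ((((0 NOR 0) AND (0 OR 0)) NAND ((0 NAND 0) NOR NOT 0)) XOR 1)
= 0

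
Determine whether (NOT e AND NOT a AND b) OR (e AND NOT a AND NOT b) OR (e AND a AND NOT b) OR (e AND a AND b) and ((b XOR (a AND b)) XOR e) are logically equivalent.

Yes, they are equivalent — the two output columns agree on all 8 assignments:
e | a | b | Expression 1 | Expression 2
---------------------------------------
0 | 0 | 0 | 0 | 0
0 | 0 | 1 | 1 | 1
0 | 1 | 0 | 0 | 0
0 | 1 | 1 | 0 | 0
1 | 0 | 0 | 1 | 1
1 | 0 | 1 | 0 | 0
1 | 1 | 0 | 1 | 1
1 | 1 | 1 | 1 | 1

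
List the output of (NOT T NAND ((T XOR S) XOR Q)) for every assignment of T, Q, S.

T | Q | S | Output
------------------
0 | 0 | 0 | 1
0 | 0 | 1 | 0
0 | 1 | 0 | 0
0 | 1 | 1 | 1
1 | 0 | 0 | 1
1 | 0 | 1 | 1
1 | 1 | 0 | 1
1 | 1 | 1 | 1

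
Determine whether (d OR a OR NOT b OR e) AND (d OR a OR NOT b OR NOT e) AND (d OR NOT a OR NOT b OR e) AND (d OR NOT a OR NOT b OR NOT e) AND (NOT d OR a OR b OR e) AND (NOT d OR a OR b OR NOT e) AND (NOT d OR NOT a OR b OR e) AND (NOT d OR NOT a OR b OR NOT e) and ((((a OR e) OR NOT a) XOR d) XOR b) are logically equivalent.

Yes, they are equivalent — the two output columns agree on all 16 assignments:
d | a | b | e | Expression 1 | Expression 2
-------------------------------------------
0 | 0 | 0 | 0 | 1 | 1
0 | 0 | 0 | 1 | 1 | 1
0 | 0 | 1 | 0 | 0 | 0
0 | 0 | 1 | 1 | 0 | 0
0 | 1 | 0 | 0 | 1 | 1
0 | 1 | 0 | 1 | 1 | 1
0 | 1 | 1 | 0 | 0 | 0
0 | 1 | 1 | 1 | 0 | 0
1 | 0 | 0 | 0 | 0 | 0
1 | 0 | 0 | 1 | 0 | 0
1 | 0 | 1 | 0 | 1 | 1
1 | 0 | 1 | 1 | 1 | 1
1 | 1 | 0 | 0 | 0 | 0
1 | 1 | 0 | 1 | 0 | 0
1 | 1 | 1 | 0 | 1 | 1
1 | 1 | 1 | 1 | 1 | 1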